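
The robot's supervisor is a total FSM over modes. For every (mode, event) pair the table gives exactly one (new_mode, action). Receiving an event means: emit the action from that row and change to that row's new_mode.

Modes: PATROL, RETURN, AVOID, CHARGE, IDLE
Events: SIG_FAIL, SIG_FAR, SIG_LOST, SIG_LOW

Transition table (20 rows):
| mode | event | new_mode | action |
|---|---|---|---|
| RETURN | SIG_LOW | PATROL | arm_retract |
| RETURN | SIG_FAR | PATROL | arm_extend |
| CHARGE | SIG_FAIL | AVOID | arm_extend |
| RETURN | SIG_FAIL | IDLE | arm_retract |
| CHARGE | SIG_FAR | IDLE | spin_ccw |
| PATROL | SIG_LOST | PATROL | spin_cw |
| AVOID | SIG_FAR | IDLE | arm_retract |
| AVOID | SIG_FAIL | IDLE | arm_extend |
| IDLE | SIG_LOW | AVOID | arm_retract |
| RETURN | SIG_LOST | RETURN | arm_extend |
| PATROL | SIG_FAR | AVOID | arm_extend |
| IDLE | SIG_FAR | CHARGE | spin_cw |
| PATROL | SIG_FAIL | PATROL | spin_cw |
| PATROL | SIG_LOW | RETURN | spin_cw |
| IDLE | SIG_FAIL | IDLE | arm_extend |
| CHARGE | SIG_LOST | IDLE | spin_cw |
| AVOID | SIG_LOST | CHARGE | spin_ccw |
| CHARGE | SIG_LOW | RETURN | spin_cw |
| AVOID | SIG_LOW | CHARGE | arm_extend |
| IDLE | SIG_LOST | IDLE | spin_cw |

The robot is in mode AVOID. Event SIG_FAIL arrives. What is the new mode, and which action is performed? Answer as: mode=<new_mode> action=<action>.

current mode = AVOID; filter table to that mode:
  (AVOID, SIG_FAR) → (IDLE, arm_retract)
  (AVOID, SIG_FAIL) → (IDLE, arm_extend)  ← event matches
  (AVOID, SIG_LOST) → (CHARGE, spin_ccw)
  (AVOID, SIG_LOW) → (CHARGE, arm_extend)
event = SIG_FAIL selects (IDLE, arm_extend)

mode=IDLE action=arm_extend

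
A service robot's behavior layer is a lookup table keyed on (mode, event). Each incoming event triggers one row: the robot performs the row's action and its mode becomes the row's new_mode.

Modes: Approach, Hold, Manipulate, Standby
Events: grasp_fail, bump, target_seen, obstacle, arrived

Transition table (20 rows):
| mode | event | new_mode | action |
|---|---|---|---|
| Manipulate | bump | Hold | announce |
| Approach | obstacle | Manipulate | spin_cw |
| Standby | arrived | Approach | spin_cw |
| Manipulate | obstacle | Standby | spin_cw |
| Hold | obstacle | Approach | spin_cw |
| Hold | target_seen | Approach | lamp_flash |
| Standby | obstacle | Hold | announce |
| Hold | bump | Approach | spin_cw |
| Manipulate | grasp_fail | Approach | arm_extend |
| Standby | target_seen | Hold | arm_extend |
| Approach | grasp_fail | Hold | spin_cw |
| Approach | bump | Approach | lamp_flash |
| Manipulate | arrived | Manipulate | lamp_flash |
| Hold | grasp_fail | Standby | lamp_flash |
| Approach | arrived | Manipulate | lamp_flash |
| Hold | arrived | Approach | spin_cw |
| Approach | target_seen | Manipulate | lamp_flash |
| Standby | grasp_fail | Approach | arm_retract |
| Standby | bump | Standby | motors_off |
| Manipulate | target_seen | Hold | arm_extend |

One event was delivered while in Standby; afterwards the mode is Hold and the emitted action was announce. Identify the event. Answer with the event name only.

try grasp_fail: (Standby, grasp_fail) → (Approach, arm_retract)
try bump: (Standby, bump) → (Standby, motors_off)
try target_seen: (Standby, target_seen) → (Hold, arm_extend)
try obstacle: (Standby, obstacle) → (Hold, announce)  ← matches
try arrived: (Standby, arrived) → (Approach, spin_cw)

obstacle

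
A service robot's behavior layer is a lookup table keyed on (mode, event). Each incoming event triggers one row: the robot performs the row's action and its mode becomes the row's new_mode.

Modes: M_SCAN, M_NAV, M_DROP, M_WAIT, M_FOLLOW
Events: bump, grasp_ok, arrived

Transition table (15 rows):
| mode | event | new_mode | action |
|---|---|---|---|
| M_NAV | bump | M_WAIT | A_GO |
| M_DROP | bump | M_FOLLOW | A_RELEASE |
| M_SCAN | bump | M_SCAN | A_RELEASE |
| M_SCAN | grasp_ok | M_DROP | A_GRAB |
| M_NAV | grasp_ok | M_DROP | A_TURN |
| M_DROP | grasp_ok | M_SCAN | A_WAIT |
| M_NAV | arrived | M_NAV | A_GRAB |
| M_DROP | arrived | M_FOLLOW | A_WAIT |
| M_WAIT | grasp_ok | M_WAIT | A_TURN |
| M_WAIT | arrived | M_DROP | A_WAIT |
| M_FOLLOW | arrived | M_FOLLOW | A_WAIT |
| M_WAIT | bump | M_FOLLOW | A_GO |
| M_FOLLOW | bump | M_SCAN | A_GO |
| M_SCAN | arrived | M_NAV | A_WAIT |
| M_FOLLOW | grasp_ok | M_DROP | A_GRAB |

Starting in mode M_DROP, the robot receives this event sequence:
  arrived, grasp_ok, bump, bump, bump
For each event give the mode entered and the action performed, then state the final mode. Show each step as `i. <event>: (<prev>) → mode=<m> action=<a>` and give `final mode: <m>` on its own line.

final mode: M_SCAN

1. arrived: (M_DROP) → mode=M_FOLLOW action=A_WAIT
2. grasp_ok: (M_FOLLOW) → mode=M_DROP action=A_GRAB
3. bump: (M_DROP) → mode=M_FOLLOW action=A_RELEASE
4. bump: (M_FOLLOW) → mode=M_SCAN action=A_GO
5. bump: (M_SCAN) → mode=M_SCAN action=A_RELEASE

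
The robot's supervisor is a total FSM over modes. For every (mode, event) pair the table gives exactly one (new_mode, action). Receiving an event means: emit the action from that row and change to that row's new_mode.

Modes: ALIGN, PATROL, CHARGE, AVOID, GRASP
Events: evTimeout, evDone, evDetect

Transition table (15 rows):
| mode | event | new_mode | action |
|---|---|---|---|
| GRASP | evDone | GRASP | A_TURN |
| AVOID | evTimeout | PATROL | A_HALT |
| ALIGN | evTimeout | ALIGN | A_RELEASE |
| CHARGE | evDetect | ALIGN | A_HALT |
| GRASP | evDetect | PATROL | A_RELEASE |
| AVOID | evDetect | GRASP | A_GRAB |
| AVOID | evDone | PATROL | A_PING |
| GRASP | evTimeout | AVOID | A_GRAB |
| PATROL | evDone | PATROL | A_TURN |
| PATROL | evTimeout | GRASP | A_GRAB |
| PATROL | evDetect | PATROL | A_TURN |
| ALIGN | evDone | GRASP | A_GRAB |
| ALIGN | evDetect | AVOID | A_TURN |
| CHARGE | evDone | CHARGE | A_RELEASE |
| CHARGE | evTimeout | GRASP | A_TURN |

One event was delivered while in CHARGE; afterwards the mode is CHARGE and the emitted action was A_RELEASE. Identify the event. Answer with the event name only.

try evTimeout: (CHARGE, evTimeout) → (GRASP, A_TURN)
try evDone: (CHARGE, evDone) → (CHARGE, A_RELEASE)  ← matches
try evDetect: (CHARGE, evDetect) → (ALIGN, A_HALT)

evDone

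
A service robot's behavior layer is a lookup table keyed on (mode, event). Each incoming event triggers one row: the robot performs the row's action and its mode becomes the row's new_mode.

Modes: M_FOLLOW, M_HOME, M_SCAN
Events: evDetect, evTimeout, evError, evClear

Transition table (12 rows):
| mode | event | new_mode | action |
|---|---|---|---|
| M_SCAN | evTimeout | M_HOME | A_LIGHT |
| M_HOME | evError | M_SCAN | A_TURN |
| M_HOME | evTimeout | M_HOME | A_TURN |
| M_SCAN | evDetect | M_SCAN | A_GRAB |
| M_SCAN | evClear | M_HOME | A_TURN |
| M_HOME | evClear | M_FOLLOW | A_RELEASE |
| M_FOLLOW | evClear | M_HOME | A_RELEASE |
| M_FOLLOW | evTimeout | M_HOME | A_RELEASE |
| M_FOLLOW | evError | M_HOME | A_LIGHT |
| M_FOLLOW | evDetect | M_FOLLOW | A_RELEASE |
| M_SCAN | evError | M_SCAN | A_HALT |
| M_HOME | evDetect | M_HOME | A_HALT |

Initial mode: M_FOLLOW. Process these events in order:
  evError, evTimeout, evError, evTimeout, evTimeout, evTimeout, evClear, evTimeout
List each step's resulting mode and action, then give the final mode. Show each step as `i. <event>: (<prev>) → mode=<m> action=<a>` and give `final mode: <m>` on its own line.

final mode: M_HOME

1. evError: (M_FOLLOW) → mode=M_HOME action=A_LIGHT
2. evTimeout: (M_HOME) → mode=M_HOME action=A_TURN
3. evError: (M_HOME) → mode=M_SCAN action=A_TURN
4. evTimeout: (M_SCAN) → mode=M_HOME action=A_LIGHT
5. evTimeout: (M_HOME) → mode=M_HOME action=A_TURN
6. evTimeout: (M_HOME) → mode=M_HOME action=A_TURN
7. evClear: (M_HOME) → mode=M_FOLLOW action=A_RELEASE
8. evTimeout: (M_FOLLOW) → mode=M_HOME action=A_RELEASE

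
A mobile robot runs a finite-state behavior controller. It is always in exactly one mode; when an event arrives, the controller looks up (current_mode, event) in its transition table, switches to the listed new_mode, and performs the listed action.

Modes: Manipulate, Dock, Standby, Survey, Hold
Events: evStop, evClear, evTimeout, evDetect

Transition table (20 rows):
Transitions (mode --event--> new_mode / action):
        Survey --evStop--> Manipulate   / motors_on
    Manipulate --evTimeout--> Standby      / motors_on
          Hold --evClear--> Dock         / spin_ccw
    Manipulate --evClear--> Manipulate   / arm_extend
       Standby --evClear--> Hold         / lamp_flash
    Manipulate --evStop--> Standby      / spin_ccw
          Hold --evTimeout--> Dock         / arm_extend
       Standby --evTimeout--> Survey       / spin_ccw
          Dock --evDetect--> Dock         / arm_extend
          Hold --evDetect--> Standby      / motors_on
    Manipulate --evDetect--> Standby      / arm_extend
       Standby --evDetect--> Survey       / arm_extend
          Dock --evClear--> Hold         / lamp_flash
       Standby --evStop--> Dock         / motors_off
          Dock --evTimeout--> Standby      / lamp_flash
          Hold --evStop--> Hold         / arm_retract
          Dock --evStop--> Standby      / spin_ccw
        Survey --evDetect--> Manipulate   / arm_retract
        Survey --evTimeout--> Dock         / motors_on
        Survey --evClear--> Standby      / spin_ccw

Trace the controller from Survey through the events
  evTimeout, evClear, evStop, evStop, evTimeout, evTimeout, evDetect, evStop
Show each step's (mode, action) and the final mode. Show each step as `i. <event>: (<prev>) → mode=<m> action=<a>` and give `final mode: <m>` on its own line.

final mode: Manipulate

1. evTimeout: (Survey) → mode=Dock action=motors_on
2. evClear: (Dock) → mode=Hold action=lamp_flash
3. evStop: (Hold) → mode=Hold action=arm_retract
4. evStop: (Hold) → mode=Hold action=arm_retract
5. evTimeout: (Hold) → mode=Dock action=arm_extend
6. evTimeout: (Dock) → mode=Standby action=lamp_flash
7. evDetect: (Standby) → mode=Survey action=arm_extend
8. evStop: (Survey) → mode=Manipulate action=motors_on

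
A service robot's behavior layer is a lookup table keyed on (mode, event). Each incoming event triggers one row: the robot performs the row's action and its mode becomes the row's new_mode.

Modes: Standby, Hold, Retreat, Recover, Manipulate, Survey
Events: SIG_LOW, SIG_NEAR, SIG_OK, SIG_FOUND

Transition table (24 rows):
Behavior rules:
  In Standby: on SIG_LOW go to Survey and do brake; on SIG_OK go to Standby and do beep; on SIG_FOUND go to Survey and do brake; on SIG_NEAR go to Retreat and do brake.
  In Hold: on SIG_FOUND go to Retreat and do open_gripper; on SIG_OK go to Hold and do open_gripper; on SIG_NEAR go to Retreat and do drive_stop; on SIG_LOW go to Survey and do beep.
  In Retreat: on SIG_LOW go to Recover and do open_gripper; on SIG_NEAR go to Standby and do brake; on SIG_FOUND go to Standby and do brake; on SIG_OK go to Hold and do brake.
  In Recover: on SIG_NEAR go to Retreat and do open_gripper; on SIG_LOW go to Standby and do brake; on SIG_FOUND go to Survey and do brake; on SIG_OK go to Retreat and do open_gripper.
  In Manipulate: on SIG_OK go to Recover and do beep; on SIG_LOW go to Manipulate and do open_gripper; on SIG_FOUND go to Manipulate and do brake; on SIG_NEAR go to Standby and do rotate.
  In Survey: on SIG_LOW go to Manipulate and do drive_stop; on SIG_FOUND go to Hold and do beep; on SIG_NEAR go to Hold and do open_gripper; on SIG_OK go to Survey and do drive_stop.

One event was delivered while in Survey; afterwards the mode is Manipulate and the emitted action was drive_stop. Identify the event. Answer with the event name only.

SIG_LOW

try SIG_LOW: (Survey, SIG_LOW) → (Manipulate, drive_stop)  ← matches
try SIG_NEAR: (Survey, SIG_NEAR) → (Hold, open_gripper)
try SIG_OK: (Survey, SIG_OK) → (Survey, drive_stop)
try SIG_FOUND: (Survey, SIG_FOUND) → (Hold, beep)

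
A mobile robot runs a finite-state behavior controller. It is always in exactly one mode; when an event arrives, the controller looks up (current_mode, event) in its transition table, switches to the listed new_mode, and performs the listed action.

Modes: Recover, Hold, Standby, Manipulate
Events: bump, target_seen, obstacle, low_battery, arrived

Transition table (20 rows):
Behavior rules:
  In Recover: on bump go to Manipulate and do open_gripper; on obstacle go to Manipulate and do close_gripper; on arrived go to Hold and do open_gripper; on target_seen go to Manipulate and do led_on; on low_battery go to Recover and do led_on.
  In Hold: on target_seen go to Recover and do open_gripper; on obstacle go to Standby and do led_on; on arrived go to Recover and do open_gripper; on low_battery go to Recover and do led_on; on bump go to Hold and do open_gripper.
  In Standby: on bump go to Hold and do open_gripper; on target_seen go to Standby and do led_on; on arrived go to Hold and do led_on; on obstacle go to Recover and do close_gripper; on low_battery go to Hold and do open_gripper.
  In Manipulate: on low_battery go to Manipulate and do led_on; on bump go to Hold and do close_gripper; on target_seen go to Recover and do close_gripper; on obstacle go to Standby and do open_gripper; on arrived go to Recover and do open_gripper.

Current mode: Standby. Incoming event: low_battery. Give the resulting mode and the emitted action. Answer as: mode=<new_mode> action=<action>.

current mode = Standby; filter table to that mode:
  (Standby, bump) → (Hold, open_gripper)
  (Standby, target_seen) → (Standby, led_on)
  (Standby, arrived) → (Hold, led_on)
  (Standby, obstacle) → (Recover, close_gripper)
  (Standby, low_battery) → (Hold, open_gripper)  ← event matches
event = low_battery selects (Hold, open_gripper)

mode=Hold action=open_gripper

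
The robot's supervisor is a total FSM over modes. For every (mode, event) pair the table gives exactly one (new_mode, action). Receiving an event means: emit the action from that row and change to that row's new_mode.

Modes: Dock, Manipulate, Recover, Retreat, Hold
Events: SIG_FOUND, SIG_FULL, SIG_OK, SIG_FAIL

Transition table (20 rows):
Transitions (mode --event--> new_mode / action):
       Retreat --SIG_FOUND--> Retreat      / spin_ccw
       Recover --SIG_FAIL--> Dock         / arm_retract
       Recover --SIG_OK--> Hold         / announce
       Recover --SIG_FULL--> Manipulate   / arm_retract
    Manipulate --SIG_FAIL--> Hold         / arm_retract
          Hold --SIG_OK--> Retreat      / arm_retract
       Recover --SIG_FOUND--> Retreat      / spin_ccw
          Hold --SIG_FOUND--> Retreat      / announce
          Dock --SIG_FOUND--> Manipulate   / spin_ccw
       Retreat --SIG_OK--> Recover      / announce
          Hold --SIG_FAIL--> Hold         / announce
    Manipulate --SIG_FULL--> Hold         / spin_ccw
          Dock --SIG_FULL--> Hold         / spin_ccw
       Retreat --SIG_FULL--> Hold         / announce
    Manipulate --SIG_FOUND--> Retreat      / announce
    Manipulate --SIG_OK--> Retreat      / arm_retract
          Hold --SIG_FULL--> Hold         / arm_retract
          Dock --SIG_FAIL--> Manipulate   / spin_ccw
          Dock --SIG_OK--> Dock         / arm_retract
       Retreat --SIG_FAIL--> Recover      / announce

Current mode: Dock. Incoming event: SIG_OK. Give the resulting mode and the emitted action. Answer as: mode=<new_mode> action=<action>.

mode=Dock action=arm_retract

current mode = Dock; filter table to that mode:
  (Dock, SIG_FOUND) → (Manipulate, spin_ccw)
  (Dock, SIG_FULL) → (Hold, spin_ccw)
  (Dock, SIG_FAIL) → (Manipulate, spin_ccw)
  (Dock, SIG_OK) → (Dock, arm_retract)  ← event matches
event = SIG_OK selects (Dock, arm_retract)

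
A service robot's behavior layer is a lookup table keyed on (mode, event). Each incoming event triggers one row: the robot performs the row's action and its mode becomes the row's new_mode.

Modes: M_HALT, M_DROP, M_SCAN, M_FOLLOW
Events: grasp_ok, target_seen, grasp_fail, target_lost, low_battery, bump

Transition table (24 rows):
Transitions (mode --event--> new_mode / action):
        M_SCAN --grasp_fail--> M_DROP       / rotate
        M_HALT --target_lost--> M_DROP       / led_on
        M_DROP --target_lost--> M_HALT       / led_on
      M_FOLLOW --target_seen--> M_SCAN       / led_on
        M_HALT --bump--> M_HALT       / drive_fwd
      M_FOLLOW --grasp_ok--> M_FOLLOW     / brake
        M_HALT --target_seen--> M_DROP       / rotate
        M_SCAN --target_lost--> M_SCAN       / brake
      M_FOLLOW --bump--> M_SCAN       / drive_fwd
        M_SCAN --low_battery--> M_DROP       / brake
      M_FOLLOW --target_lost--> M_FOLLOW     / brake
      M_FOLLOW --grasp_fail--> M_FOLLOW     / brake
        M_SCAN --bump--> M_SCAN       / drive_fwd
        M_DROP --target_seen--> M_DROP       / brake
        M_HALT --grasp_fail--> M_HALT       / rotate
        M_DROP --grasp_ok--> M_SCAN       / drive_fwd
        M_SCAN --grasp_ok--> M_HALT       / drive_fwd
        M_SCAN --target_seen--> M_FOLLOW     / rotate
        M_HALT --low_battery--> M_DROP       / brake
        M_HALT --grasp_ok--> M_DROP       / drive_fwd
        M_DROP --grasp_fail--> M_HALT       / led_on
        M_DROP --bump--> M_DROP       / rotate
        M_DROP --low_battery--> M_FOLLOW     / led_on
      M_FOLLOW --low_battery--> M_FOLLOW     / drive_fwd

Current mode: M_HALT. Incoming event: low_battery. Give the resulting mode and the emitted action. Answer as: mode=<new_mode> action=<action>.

mode=M_DROP action=brake

current mode = M_HALT; filter table to that mode:
  (M_HALT, target_lost) → (M_DROP, led_on)
  (M_HALT, bump) → (M_HALT, drive_fwd)
  (M_HALT, target_seen) → (M_DROP, rotate)
  (M_HALT, grasp_fail) → (M_HALT, rotate)
  (M_HALT, low_battery) → (M_DROP, brake)  ← event matches
  (M_HALT, grasp_ok) → (M_DROP, drive_fwd)
event = low_battery selects (M_DROP, brake)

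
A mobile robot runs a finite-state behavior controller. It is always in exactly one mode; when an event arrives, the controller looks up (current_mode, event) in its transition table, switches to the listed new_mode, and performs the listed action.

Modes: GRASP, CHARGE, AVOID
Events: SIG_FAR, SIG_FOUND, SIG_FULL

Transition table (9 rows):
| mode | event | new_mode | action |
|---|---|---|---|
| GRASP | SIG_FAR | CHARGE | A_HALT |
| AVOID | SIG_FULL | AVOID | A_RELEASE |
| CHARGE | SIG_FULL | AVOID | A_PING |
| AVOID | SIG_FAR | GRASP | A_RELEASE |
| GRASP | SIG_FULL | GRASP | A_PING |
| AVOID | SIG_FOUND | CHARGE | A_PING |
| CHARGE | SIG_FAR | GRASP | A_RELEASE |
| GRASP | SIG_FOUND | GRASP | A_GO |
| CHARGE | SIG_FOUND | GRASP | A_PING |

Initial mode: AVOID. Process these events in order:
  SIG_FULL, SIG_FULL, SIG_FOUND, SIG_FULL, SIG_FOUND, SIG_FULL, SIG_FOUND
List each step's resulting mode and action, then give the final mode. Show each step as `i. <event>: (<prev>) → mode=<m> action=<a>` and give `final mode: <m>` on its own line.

1. SIG_FULL: (AVOID) → mode=AVOID action=A_RELEASE
2. SIG_FULL: (AVOID) → mode=AVOID action=A_RELEASE
3. SIG_FOUND: (AVOID) → mode=CHARGE action=A_PING
4. SIG_FULL: (CHARGE) → mode=AVOID action=A_PING
5. SIG_FOUND: (AVOID) → mode=CHARGE action=A_PING
6. SIG_FULL: (CHARGE) → mode=AVOID action=A_PING
7. SIG_FOUND: (AVOID) → mode=CHARGE action=A_PING

final mode: CHARGE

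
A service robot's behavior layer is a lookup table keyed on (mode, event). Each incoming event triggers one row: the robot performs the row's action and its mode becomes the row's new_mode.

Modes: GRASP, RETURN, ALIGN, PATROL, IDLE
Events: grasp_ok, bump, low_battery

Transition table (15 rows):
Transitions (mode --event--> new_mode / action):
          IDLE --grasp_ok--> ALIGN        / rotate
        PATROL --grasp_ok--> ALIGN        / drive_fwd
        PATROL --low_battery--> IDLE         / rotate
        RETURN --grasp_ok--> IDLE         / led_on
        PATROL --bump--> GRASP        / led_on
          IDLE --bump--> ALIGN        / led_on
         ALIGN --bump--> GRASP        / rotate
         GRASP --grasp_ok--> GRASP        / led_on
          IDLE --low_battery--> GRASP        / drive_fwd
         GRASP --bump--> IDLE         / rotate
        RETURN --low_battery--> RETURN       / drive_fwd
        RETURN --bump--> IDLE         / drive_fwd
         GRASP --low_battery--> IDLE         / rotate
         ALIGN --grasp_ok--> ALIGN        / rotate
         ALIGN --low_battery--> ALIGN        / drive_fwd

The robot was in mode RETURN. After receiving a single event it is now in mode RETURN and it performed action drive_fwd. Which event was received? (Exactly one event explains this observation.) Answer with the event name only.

try grasp_ok: (RETURN, grasp_ok) → (IDLE, led_on)
try bump: (RETURN, bump) → (IDLE, drive_fwd)
try low_battery: (RETURN, low_battery) → (RETURN, drive_fwd)  ← matches

low_battery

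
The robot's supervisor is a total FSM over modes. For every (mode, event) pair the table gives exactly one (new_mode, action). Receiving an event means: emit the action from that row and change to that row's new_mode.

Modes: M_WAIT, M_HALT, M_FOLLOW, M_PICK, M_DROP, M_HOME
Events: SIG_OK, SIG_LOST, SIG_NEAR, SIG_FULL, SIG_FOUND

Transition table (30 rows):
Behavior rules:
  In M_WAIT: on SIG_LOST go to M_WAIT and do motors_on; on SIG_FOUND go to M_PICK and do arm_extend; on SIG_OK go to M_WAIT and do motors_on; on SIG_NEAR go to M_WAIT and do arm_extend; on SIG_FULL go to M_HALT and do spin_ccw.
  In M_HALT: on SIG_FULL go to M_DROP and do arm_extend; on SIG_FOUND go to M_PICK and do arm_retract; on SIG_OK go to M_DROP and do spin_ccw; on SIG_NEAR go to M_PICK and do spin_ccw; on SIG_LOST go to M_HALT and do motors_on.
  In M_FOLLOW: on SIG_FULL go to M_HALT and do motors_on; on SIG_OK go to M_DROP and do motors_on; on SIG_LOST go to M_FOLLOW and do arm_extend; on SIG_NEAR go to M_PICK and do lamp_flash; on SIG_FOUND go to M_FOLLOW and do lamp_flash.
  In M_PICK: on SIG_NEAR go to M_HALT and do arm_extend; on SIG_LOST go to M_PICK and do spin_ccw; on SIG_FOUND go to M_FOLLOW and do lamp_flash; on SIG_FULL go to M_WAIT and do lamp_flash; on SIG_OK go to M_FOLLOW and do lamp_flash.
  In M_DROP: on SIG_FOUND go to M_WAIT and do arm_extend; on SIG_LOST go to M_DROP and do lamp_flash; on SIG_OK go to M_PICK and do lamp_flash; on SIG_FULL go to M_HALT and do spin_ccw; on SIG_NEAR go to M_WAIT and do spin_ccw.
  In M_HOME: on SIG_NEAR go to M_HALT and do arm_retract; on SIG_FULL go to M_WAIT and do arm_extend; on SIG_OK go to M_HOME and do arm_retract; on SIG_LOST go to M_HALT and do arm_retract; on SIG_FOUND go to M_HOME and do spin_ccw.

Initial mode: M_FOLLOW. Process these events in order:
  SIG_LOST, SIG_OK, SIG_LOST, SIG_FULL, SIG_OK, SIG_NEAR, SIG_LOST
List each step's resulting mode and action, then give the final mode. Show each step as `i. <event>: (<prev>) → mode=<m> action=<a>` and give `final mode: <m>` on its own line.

final mode: M_WAIT

1. SIG_LOST: (M_FOLLOW) → mode=M_FOLLOW action=arm_extend
2. SIG_OK: (M_FOLLOW) → mode=M_DROP action=motors_on
3. SIG_LOST: (M_DROP) → mode=M_DROP action=lamp_flash
4. SIG_FULL: (M_DROP) → mode=M_HALT action=spin_ccw
5. SIG_OK: (M_HALT) → mode=M_DROP action=spin_ccw
6. SIG_NEAR: (M_DROP) → mode=M_WAIT action=spin_ccw
7. SIG_LOST: (M_WAIT) → mode=M_WAIT action=motors_on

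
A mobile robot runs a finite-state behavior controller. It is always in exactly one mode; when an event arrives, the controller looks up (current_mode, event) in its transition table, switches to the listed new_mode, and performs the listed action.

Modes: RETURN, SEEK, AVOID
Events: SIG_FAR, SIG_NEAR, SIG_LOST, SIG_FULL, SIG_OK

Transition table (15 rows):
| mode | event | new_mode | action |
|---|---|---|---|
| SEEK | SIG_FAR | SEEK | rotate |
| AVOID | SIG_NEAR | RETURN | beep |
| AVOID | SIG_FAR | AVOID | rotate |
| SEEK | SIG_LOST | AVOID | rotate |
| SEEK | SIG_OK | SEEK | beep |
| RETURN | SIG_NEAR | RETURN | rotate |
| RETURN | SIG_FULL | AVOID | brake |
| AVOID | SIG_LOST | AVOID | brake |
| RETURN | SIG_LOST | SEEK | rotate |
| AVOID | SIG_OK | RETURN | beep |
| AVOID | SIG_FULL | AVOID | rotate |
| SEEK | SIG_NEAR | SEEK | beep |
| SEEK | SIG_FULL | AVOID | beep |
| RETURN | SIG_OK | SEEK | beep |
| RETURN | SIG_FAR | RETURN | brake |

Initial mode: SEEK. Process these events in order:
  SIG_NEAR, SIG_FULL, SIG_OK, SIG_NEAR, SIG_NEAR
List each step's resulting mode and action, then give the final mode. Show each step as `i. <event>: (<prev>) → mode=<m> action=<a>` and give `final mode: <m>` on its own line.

final mode: RETURN

1. SIG_NEAR: (SEEK) → mode=SEEK action=beep
2. SIG_FULL: (SEEK) → mode=AVOID action=beep
3. SIG_OK: (AVOID) → mode=RETURN action=beep
4. SIG_NEAR: (RETURN) → mode=RETURN action=rotate
5. SIG_NEAR: (RETURN) → mode=RETURN action=rotate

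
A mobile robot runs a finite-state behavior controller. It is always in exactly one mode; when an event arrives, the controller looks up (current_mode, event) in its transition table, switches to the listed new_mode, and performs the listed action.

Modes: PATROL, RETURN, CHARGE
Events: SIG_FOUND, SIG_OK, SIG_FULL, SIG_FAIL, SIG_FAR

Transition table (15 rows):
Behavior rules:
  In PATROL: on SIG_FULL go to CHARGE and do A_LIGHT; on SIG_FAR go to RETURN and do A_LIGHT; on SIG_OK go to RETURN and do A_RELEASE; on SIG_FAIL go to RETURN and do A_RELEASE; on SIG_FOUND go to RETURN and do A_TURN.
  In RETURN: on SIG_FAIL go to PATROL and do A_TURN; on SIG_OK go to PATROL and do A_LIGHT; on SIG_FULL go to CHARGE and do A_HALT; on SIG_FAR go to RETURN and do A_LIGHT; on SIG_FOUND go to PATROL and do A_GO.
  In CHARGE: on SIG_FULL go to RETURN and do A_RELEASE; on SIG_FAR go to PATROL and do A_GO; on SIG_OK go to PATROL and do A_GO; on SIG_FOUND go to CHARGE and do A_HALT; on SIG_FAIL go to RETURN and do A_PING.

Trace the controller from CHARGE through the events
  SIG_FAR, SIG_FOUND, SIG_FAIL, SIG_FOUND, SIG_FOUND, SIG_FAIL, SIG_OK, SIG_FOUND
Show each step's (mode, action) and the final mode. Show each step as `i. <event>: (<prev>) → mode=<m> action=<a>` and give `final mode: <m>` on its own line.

1. SIG_FAR: (CHARGE) → mode=PATROL action=A_GO
2. SIG_FOUND: (PATROL) → mode=RETURN action=A_TURN
3. SIG_FAIL: (RETURN) → mode=PATROL action=A_TURN
4. SIG_FOUND: (PATROL) → mode=RETURN action=A_TURN
5. SIG_FOUND: (RETURN) → mode=PATROL action=A_GO
6. SIG_FAIL: (PATROL) → mode=RETURN action=A_RELEASE
7. SIG_OK: (RETURN) → mode=PATROL action=A_LIGHT
8. SIG_FOUND: (PATROL) → mode=RETURN action=A_TURN

final mode: RETURN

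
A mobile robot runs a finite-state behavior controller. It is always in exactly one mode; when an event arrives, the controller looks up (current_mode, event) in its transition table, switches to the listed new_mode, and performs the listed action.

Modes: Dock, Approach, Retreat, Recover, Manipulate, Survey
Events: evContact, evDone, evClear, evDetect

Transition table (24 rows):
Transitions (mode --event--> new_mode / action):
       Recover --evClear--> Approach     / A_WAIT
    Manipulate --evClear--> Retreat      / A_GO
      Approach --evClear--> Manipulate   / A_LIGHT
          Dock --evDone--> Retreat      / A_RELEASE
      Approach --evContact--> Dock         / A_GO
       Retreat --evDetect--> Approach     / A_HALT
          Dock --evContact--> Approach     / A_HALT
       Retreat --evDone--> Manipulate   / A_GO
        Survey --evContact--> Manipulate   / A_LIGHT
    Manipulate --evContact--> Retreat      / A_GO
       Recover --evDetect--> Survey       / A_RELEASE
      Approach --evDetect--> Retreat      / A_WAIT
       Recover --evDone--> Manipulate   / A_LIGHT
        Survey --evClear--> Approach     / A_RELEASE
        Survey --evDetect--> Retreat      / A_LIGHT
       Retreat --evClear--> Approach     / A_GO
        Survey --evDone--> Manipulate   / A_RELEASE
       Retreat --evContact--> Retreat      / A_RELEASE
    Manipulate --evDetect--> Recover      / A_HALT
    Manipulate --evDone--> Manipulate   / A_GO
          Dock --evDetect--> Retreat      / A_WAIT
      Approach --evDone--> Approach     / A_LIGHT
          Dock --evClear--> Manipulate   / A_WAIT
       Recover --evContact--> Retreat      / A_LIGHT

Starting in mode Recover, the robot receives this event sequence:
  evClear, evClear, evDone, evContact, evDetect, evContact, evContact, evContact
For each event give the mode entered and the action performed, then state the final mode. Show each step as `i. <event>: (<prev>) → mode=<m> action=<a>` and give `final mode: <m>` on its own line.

1. evClear: (Recover) → mode=Approach action=A_WAIT
2. evClear: (Approach) → mode=Manipulate action=A_LIGHT
3. evDone: (Manipulate) → mode=Manipulate action=A_GO
4. evContact: (Manipulate) → mode=Retreat action=A_GO
5. evDetect: (Retreat) → mode=Approach action=A_HALT
6. evContact: (Approach) → mode=Dock action=A_GO
7. evContact: (Dock) → mode=Approach action=A_HALT
8. evContact: (Approach) → mode=Dock action=A_GO

final mode: Dock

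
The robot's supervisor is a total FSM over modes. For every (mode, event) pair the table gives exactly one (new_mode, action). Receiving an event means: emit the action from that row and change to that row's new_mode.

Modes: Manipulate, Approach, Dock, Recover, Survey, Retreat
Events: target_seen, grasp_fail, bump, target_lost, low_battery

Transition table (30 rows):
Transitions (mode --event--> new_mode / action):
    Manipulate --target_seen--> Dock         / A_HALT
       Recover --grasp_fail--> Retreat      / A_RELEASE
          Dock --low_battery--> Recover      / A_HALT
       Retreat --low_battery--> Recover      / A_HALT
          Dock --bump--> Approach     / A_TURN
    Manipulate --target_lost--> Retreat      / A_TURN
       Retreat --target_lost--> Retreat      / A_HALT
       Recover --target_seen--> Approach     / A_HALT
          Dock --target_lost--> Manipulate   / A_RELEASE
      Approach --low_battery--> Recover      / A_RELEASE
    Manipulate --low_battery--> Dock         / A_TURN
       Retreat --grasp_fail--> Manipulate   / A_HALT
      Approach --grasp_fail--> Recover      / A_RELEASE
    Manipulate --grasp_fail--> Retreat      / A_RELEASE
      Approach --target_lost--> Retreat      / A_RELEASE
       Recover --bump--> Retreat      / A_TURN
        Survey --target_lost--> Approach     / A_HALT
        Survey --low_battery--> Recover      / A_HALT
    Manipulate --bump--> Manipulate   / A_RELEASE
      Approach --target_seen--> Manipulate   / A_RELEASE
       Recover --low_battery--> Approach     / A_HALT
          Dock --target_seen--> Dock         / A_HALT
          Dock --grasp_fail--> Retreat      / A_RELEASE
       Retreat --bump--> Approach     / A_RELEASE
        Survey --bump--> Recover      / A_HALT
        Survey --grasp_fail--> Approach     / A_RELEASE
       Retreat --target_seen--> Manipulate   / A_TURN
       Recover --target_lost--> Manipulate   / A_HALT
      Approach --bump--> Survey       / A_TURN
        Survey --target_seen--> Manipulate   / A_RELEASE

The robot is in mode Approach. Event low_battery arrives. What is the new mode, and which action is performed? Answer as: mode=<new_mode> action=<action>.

mode=Recover action=A_RELEASE

current mode = Approach; filter table to that mode:
  (Approach, low_battery) → (Recover, A_RELEASE)  ← event matches
  (Approach, grasp_fail) → (Recover, A_RELEASE)
  (Approach, target_lost) → (Retreat, A_RELEASE)
  (Approach, target_seen) → (Manipulate, A_RELEASE)
  (Approach, bump) → (Survey, A_TURN)
event = low_battery selects (Recover, A_RELEASE)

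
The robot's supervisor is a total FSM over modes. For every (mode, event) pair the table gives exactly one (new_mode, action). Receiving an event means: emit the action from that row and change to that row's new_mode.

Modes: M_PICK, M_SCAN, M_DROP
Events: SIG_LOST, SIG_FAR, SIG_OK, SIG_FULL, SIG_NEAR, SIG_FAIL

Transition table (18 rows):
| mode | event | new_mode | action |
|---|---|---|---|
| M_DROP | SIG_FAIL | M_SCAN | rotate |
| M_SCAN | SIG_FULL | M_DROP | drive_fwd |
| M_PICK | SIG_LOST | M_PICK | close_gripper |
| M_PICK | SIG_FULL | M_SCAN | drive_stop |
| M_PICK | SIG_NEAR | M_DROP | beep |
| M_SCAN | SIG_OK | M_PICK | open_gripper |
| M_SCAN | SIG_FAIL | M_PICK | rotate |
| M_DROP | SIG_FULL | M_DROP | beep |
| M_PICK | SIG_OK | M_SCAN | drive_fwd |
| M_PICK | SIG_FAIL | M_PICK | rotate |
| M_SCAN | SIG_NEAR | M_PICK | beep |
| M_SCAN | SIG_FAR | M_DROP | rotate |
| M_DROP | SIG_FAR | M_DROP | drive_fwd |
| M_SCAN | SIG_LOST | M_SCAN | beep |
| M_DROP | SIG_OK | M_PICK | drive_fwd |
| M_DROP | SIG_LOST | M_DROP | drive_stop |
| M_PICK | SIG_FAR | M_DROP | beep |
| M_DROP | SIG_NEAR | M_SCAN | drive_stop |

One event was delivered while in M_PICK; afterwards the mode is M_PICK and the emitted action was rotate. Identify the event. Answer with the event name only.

SIG_FAIL

try SIG_LOST: (M_PICK, SIG_LOST) → (M_PICK, close_gripper)
try SIG_FAR: (M_PICK, SIG_FAR) → (M_DROP, beep)
try SIG_OK: (M_PICK, SIG_OK) → (M_SCAN, drive_fwd)
try SIG_FULL: (M_PICK, SIG_FULL) → (M_SCAN, drive_stop)
try SIG_NEAR: (M_PICK, SIG_NEAR) → (M_DROP, beep)
try SIG_FAIL: (M_PICK, SIG_FAIL) → (M_PICK, rotate)  ← matches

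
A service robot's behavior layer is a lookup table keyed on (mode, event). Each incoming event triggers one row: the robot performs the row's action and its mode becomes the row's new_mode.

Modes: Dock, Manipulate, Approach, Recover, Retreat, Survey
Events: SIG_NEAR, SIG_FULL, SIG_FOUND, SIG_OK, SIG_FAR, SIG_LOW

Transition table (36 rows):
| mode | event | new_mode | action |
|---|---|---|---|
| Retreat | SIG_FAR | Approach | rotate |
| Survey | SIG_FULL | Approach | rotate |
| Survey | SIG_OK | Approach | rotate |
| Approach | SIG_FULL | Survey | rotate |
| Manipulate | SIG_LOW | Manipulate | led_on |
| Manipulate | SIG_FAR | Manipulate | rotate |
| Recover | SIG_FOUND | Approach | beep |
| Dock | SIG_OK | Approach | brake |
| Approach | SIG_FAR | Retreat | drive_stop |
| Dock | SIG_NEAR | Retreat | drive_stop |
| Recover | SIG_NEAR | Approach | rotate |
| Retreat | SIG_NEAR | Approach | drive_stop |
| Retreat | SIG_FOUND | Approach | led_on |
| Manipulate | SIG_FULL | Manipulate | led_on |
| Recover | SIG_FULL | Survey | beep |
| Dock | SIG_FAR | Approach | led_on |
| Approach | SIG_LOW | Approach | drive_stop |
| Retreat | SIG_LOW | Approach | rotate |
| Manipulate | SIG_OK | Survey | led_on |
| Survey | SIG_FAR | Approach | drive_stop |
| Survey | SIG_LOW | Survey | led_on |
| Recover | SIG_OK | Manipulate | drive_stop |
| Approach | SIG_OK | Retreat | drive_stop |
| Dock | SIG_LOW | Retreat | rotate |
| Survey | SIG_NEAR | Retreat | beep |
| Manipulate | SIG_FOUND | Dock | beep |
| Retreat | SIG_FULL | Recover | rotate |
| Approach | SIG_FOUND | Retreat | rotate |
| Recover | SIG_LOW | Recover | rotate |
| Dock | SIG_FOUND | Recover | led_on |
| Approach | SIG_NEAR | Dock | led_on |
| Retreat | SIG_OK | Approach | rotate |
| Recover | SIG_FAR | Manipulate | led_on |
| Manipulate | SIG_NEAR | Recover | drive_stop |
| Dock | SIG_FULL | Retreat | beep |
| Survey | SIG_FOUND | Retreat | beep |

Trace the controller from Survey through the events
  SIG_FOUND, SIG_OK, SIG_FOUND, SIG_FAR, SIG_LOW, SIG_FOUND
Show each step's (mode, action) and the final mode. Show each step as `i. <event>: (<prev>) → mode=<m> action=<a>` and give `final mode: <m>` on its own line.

final mode: Retreat

1. SIG_FOUND: (Survey) → mode=Retreat action=beep
2. SIG_OK: (Retreat) → mode=Approach action=rotate
3. SIG_FOUND: (Approach) → mode=Retreat action=rotate
4. SIG_FAR: (Retreat) → mode=Approach action=rotate
5. SIG_LOW: (Approach) → mode=Approach action=drive_stop
6. SIG_FOUND: (Approach) → mode=Retreat action=rotate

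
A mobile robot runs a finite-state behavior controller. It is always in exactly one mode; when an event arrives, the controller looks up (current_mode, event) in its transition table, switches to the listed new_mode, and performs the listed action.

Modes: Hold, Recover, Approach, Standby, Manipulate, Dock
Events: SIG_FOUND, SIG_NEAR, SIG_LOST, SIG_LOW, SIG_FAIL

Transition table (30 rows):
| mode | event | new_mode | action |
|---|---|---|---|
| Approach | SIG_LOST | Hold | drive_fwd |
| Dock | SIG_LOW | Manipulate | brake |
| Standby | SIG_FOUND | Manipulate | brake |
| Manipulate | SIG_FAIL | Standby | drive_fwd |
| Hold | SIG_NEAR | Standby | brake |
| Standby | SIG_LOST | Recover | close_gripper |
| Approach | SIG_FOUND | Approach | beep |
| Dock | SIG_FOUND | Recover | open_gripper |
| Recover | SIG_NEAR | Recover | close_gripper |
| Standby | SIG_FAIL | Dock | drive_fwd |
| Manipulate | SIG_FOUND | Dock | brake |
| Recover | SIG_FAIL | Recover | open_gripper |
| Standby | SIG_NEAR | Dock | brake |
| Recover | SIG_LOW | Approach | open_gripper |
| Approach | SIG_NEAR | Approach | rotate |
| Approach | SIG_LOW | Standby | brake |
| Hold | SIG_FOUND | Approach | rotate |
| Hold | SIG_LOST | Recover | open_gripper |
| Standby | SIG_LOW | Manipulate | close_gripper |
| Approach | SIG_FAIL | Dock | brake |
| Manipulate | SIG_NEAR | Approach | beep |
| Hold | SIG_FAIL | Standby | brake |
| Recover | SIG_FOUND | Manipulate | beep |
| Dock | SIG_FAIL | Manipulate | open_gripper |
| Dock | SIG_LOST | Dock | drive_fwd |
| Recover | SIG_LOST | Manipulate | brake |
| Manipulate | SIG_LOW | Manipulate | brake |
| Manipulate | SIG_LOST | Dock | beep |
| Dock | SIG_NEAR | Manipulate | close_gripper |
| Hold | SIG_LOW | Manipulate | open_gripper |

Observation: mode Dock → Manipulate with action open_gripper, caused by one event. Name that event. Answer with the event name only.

try SIG_FOUND: (Dock, SIG_FOUND) → (Recover, open_gripper)
try SIG_NEAR: (Dock, SIG_NEAR) → (Manipulate, close_gripper)
try SIG_LOST: (Dock, SIG_LOST) → (Dock, drive_fwd)
try SIG_LOW: (Dock, SIG_LOW) → (Manipulate, brake)
try SIG_FAIL: (Dock, SIG_FAIL) → (Manipulate, open_gripper)  ← matches

SIG_FAIL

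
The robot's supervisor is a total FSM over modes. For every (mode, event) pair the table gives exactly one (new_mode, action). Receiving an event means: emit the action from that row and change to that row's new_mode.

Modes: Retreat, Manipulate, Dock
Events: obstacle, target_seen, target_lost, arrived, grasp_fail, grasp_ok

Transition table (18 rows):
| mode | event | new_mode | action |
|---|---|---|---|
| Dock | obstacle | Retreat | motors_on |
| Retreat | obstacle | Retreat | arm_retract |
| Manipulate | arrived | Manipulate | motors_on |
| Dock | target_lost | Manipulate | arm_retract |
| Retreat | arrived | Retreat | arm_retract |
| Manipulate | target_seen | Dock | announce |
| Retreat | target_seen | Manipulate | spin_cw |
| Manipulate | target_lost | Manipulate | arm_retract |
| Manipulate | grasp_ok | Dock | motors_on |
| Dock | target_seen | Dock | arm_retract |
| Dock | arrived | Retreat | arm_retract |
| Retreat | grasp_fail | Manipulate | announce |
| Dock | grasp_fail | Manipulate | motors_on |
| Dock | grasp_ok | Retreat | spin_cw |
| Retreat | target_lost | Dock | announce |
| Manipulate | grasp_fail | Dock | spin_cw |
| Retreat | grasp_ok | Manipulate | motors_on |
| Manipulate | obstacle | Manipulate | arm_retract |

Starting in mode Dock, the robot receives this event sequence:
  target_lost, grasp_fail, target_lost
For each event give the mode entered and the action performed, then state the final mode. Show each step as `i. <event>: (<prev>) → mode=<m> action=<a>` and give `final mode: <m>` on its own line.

final mode: Manipulate

1. target_lost: (Dock) → mode=Manipulate action=arm_retract
2. grasp_fail: (Manipulate) → mode=Dock action=spin_cw
3. target_lost: (Dock) → mode=Manipulate action=arm_retract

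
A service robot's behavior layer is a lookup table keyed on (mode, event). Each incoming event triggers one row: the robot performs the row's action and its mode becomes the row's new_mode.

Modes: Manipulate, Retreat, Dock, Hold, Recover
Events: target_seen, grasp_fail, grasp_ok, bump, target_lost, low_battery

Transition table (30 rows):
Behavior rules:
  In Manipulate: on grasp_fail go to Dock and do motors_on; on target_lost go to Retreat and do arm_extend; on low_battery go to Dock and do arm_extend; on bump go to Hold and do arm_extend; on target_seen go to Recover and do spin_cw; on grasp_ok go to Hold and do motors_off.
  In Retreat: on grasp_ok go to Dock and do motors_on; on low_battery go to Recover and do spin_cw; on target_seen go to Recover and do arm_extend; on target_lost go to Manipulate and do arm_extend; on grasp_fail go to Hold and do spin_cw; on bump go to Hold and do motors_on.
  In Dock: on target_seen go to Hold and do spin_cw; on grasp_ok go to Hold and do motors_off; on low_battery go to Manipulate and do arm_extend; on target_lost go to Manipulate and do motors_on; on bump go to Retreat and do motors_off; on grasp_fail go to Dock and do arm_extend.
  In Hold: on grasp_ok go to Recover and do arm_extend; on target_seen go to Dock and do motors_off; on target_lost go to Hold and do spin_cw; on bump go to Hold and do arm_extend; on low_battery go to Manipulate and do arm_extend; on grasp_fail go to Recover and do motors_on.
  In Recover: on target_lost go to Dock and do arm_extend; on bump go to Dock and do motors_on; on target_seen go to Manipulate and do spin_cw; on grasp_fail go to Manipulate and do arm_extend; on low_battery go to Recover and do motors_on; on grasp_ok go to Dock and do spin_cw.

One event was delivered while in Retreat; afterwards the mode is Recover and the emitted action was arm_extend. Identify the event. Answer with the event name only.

try target_seen: (Retreat, target_seen) → (Recover, arm_extend)  ← matches
try grasp_fail: (Retreat, grasp_fail) → (Hold, spin_cw)
try grasp_ok: (Retreat, grasp_ok) → (Dock, motors_on)
try bump: (Retreat, bump) → (Hold, motors_on)
try target_lost: (Retreat, target_lost) → (Manipulate, arm_extend)
try low_battery: (Retreat, low_battery) → (Recover, spin_cw)

target_seen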